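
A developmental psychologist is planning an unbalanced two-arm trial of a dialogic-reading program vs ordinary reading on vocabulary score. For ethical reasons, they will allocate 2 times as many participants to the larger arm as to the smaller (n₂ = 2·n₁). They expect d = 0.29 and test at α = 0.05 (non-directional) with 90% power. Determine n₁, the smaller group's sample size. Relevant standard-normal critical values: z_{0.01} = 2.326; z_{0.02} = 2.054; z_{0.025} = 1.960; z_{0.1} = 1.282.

n₁ = 188

With allocation ratio k = n₂/n₁ = 2, Var(x̄₁−x̄₂) = σ²(1/n₁ + 1/(k·n₁)) = σ²·(k+1)/(k·n₁).
So n₁ = (1 + 1/k)·((z_{α/2} + z_β)/d)² = 1.500 × (3.242/0.29)².
n₁ = 1.500 × 124.98 = 187.5.
Round up: n₁ = 188, giving n₂ = 2 × 188 = 376.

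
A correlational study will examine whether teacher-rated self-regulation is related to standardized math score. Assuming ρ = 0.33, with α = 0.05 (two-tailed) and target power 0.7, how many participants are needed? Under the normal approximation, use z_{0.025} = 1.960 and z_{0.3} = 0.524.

Fisher's z: C = ½·ln((1+r)/(1−r)) = ½·ln(1.9851) = 0.3428.
n = ((z_{α/2} + z_β)/C)² + 3.
(1.960 + 0.524) / 0.3428 = 2.484 / 0.3428 = 7.246.
n = 7.246² + 3 = 52.51 + 3 = 55.5.
Round up.

n = 56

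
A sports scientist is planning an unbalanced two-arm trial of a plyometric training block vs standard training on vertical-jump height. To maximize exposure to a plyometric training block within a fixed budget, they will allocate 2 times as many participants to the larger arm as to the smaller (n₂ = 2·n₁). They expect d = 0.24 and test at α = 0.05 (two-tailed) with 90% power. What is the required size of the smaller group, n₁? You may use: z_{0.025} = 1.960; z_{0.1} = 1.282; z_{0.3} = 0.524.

n₁ = 274

With allocation ratio k = n₂/n₁ = 2, Var(x̄₁−x̄₂) = σ²(1/n₁ + 1/(k·n₁)) = σ²·(k+1)/(k·n₁).
So n₁ = (1 + 1/k)·((z_{α/2} + z_β)/d)² = 1.500 × (3.242/0.24)².
n₁ = 1.500 × 182.48 = 273.7.
Round up: n₁ = 274, giving n₂ = 2 × 274 = 548.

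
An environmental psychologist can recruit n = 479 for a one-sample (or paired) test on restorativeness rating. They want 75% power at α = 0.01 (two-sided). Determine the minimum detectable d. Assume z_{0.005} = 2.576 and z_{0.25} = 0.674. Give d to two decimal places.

d_min ≈ 0.15

For a single sample (or paired design) of n = 479: d_min = (z_{α/2} + z_β)/√n.
z-sum = 2.576 + 0.674 = 3.250.
d_min = 3.250 / √479 = 3.250 / 21.886 = 0.148.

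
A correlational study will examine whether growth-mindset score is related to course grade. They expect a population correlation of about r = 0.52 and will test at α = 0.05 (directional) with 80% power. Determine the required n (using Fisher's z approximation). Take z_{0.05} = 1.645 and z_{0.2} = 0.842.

Fisher's z: C = ½·ln((1+r)/(1−r)) = ½·ln(3.1667) = 0.5763.
n = ((z_{α} + z_β)/C)² + 3.
(1.645 + 0.842) / 0.5763 = 2.487 / 0.5763 = 4.315.
n = 4.315² + 3 = 18.62 + 3 = 21.6.
Round up.

n = 22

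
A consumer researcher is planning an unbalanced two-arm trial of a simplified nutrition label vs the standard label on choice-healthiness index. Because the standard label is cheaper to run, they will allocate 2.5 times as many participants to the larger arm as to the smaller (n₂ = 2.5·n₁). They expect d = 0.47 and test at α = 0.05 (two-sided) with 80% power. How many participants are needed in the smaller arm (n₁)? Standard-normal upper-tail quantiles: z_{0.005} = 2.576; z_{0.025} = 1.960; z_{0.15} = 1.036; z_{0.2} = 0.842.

With allocation ratio k = n₂/n₁ = 2.5, Var(x̄₁−x̄₂) = σ²(1/n₁ + 1/(k·n₁)) = σ²·(k+1)/(k·n₁).
So n₁ = (1 + 1/k)·((z_{α/2} + z_β)/d)² = 1.400 × (2.802/0.47)².
n₁ = 1.400 × 35.54 = 49.8.
Round up: n₁ = 50, giving n₂ = 2.5 × 50 = 125.

n₁ = 50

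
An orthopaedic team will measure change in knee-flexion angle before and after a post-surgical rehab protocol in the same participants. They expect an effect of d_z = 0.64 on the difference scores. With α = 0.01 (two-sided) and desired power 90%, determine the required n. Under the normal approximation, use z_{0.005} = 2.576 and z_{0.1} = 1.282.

For a paired (one-sample on differences) test: n = ((z_{α/2} + z_β) / d)².
z_{α/2} + z_β = 2.576 + 1.282 = 3.858.
n = (3.858 / 0.64)² = 6.028² = 36.34.
Round up.

n = 37 pairs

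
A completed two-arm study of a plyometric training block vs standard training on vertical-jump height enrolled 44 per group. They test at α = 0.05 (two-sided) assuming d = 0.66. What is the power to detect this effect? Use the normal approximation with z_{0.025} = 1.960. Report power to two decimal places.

For two equal groups, power = Φ(d·√(n/2) − z_{α/2}).
d·√(n/2) = 0.66 × √(44/2) = 0.66 × 4.690 = 3.096.
z_β = 3.096 − 1.960 = 1.136.
Power = Φ(1.136) = 0.872.

power ≈ 0.87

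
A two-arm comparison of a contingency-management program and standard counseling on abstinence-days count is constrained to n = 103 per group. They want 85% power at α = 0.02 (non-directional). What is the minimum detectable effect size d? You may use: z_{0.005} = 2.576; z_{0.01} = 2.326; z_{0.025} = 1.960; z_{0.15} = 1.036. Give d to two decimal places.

For two independent groups of n = 103 each: d_min = (z_{α/2} + z_β)·√(2/n).
z-sum = 2.326 + 1.036 = 3.362.
d_min = 3.362 × √(2/103) = 3.362 × 0.1393 = 0.468.

d_min ≈ 0.47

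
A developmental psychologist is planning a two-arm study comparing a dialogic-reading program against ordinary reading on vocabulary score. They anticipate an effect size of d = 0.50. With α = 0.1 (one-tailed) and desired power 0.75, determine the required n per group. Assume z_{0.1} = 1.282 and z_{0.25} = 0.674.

n = 31 per group

For two independent groups with equal n: n = 2·((z_{α} + z_β) / d)².
z_{α} + z_β = 1.282 + 0.674 = 1.956.
n = 2 × (1.956 / 0.50)² = 2 × 3.912² = 2 × 15.30 = 30.6.
Round up to the next whole participant.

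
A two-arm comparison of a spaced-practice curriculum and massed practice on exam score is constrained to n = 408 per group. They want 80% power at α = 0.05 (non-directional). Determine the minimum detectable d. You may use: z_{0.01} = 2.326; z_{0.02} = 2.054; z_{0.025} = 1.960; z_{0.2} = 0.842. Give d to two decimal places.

For two independent groups of n = 408 each: d_min = (z_{α/2} + z_β)·√(2/n).
z-sum = 1.960 + 0.842 = 2.802.
d_min = 2.802 × √(2/408) = 2.802 × 0.0700 = 0.196.

d_min ≈ 0.20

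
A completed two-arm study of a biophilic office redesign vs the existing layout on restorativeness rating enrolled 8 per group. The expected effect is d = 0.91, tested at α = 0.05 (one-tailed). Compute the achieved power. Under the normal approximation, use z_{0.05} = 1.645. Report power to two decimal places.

For two equal groups, power = Φ(d·√(n/2) − z_{α}).
d·√(n/2) = 0.91 × √(8/2) = 0.91 × 2.000 = 1.820.
z_β = 1.820 − 1.645 = 0.175.
Power = Φ(0.175) = 0.569.

power ≈ 0.57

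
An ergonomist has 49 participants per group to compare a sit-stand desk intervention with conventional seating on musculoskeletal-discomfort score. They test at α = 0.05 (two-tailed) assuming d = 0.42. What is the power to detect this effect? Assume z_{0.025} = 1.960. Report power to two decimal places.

For two equal groups, power = Φ(d·√(n/2) − z_{α/2}).
d·√(n/2) = 0.42 × √(49/2) = 0.42 × 4.950 = 2.079.
z_β = 2.079 − 1.960 = 0.119.
Power = Φ(0.119) = 0.547.

power ≈ 0.55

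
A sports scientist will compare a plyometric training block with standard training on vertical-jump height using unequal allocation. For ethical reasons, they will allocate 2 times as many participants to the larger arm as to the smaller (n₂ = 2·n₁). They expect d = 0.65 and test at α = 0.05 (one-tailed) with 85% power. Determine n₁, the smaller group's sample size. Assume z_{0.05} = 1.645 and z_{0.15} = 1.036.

n₁ = 26

With allocation ratio k = n₂/n₁ = 2, Var(x̄₁−x̄₂) = σ²(1/n₁ + 1/(k·n₁)) = σ²·(k+1)/(k·n₁).
So n₁ = (1 + 1/k)·((z_{α} + z_β)/d)² = 1.500 × (2.681/0.65)².
n₁ = 1.500 × 17.01 = 25.5.
Round up: n₁ = 26, giving n₂ = 2 × 26 = 52.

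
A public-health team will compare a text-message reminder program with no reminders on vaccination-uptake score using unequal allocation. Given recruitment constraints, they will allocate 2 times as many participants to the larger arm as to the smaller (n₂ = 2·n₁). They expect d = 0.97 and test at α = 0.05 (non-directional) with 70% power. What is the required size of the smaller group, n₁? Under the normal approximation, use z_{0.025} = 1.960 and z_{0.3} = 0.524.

n₁ = 10

With allocation ratio k = n₂/n₁ = 2, Var(x̄₁−x̄₂) = σ²(1/n₁ + 1/(k·n₁)) = σ²·(k+1)/(k·n₁).
So n₁ = (1 + 1/k)·((z_{α/2} + z_β)/d)² = 1.500 × (2.484/0.97)².
n₁ = 1.500 × 6.56 = 9.8.
Round up: n₁ = 10, giving n₂ = 2 × 10 = 20.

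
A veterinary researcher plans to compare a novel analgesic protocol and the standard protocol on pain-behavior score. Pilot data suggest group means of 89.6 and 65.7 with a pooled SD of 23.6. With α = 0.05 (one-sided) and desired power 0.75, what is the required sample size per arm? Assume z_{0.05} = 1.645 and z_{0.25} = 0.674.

n = 11 per group

Cohen's d = |M₁ − M₂| / SD_pooled = |89.6 − 65.7| / 23.6 = 23.9 / 23.6 = 1.013.
For two independent groups with equal n: n = 2·((z_{α} + z_β) / d)².
z_{α} + z_β = 1.645 + 0.674 = 2.319.
n = 2 × (2.319 / 1.013)² = 2 × 2.289² = 2 × 5.24 = 10.5.
Round up to the next whole participant.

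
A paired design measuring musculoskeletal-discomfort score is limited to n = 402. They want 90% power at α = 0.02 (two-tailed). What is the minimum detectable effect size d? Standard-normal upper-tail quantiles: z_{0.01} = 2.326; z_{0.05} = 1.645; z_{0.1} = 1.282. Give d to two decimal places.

For a single sample (or paired design) of n = 402: d_min = (z_{α/2} + z_β)/√n.
z-sum = 2.326 + 1.282 = 3.608.
d_min = 3.608 / √402 = 3.608 / 20.050 = 0.180.

d_min ≈ 0.18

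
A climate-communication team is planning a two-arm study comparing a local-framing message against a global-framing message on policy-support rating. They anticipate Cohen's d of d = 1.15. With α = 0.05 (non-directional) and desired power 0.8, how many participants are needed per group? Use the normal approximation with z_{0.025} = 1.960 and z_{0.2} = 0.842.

For two independent groups with equal n: n = 2·((z_{α/2} + z_β) / d)².
z_{α/2} + z_β = 1.960 + 0.842 = 2.802.
n = 2 × (2.802 / 1.15)² = 2 × 2.437² = 2 × 5.94 = 11.9.
Round up to the next whole participant.

n = 12 per group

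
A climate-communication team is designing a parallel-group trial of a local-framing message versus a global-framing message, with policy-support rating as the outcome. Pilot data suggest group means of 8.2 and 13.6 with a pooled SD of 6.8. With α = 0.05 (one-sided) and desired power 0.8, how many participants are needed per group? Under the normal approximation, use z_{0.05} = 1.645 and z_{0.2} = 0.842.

n = 20 per group

Cohen's d = |M₁ − M₂| / SD_pooled = |8.2 − 13.6| / 6.8 = 5.4 / 6.8 = 0.794.
For two independent groups with equal n: n = 2·((z_{α} + z_β) / d)².
z_{α} + z_β = 1.645 + 0.842 = 2.487.
n = 2 × (2.487 / 0.794)² = 2 × 3.132² = 2 × 9.81 = 19.6.
Round up to the next whole participant.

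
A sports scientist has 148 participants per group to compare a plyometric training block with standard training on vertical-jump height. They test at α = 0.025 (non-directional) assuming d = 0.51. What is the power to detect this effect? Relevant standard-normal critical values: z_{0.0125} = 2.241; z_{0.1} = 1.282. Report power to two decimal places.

power ≈ 0.98

For two equal groups, power = Φ(d·√(n/2) − z_{α/2}).
d·√(n/2) = 0.51 × √(148/2) = 0.51 × 8.602 = 4.387.
z_β = 4.387 − 2.241 = 2.146.
Power = Φ(2.146) = 0.984.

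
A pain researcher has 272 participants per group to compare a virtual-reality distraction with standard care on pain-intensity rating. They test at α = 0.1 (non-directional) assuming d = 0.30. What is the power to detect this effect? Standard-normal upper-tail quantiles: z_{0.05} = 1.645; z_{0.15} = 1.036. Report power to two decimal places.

power ≈ 0.97

For two equal groups, power = Φ(d·√(n/2) − z_{α/2}).
d·√(n/2) = 0.30 × √(272/2) = 0.30 × 11.662 = 3.499.
z_β = 3.499 − 1.645 = 1.854.
Power = Φ(1.854) = 0.968.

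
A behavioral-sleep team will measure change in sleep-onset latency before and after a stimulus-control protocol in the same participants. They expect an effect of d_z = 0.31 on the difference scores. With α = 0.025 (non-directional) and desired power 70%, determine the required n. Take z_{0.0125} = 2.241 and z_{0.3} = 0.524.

n = 80 pairs

For a paired (one-sample on differences) test: n = ((z_{α/2} + z_β) / d)².
z_{α/2} + z_β = 2.241 + 0.524 = 2.765.
n = (2.765 / 0.31)² = 8.919² = 79.55.
Round up.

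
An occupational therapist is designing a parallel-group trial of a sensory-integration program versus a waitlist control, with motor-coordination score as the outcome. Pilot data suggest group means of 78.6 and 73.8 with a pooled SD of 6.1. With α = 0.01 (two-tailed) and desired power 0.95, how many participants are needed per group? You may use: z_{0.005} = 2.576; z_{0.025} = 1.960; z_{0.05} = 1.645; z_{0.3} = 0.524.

n = 58 per group

Cohen's d = |M₁ − M₂| / SD_pooled = |78.6 − 73.8| / 6.1 = 4.8 / 6.1 = 0.787.
For two independent groups with equal n: n = 2·((z_{α/2} + z_β) / d)².
z_{α/2} + z_β = 2.576 + 1.645 = 4.221.
n = 2 × (4.221 / 0.787)² = 2 × 5.363² = 2 × 28.77 = 57.5.
Round up to the next whole participant.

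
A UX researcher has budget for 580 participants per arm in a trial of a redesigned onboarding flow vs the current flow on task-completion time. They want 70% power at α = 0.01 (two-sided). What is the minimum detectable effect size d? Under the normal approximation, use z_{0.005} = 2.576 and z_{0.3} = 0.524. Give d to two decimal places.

d_min ≈ 0.18

For two independent groups of n = 580 each: d_min = (z_{α/2} + z_β)·√(2/n).
z-sum = 2.576 + 0.524 = 3.100.
d_min = 3.100 × √(2/580) = 3.100 × 0.0587 = 0.182.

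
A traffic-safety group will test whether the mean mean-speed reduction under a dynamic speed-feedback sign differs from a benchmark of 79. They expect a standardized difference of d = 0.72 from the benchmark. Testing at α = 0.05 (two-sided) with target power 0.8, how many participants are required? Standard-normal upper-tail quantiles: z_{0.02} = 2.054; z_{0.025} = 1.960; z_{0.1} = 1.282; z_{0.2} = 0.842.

For a one-sample test: n = ((z_{α/2} + z_β) / d)².
z_{α/2} + z_β = 1.960 + 0.842 = 2.802.
n = (2.802 / 0.72)² = 3.892² = 15.15.
Round up.

n = 16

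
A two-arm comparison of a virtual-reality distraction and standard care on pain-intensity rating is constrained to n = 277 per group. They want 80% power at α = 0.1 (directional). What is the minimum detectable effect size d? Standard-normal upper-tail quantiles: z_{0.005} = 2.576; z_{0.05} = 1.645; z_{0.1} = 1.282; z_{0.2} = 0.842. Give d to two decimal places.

For two independent groups of n = 277 each: d_min = (z_{α} + z_β)·√(2/n).
z-sum = 1.282 + 0.842 = 2.124.
d_min = 2.124 × √(2/277) = 2.124 × 0.0850 = 0.180.

d_min ≈ 0.18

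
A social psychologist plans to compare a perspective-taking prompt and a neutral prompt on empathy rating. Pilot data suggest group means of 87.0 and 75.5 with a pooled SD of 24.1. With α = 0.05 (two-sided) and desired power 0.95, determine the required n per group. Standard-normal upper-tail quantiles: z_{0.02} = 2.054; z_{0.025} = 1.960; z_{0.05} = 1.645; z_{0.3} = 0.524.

n = 115 per group

Cohen's d = |M₁ − M₂| / SD_pooled = |87.0 − 75.5| / 24.1 = 11.5 / 24.1 = 0.477.
For two independent groups with equal n: n = 2·((z_{α/2} + z_β) / d)².
z_{α/2} + z_β = 1.960 + 1.645 = 3.605.
n = 2 × (3.605 / 0.477)² = 2 × 7.558² = 2 × 57.12 = 114.2.
Round up to the next whole participant.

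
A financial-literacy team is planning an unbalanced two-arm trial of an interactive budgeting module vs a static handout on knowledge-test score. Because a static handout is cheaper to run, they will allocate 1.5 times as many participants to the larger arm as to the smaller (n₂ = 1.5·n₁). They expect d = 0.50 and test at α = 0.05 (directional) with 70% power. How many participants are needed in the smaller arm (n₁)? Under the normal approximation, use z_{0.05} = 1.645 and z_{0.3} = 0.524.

n₁ = 32

With allocation ratio k = n₂/n₁ = 1.5, Var(x̄₁−x̄₂) = σ²(1/n₁ + 1/(k·n₁)) = σ²·(k+1)/(k·n₁).
So n₁ = (1 + 1/k)·((z_{α} + z_β)/d)² = 1.667 × (2.169/0.50)².
n₁ = 1.667 × 18.82 = 31.4.
Round up: n₁ = 32, giving n₂ = 1.5 × 32 = 48.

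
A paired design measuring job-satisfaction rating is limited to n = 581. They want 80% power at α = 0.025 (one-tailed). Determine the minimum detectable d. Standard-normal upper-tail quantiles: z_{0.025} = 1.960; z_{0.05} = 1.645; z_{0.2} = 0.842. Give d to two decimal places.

d_min ≈ 0.12

For a single sample (or paired design) of n = 581: d_min = (z_{α} + z_β)/√n.
z-sum = 1.960 + 0.842 = 2.802.
d_min = 2.802 / √581 = 2.802 / 24.104 = 0.116.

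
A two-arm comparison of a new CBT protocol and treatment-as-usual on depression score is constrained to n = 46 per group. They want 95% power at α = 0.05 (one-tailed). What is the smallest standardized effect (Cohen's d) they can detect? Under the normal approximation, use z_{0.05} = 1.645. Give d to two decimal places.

For two independent groups of n = 46 each: d_min = (z_{α} + z_β)·√(2/n).
z-sum = 1.645 + 1.645 = 3.290.
d_min = 3.290 × √(2/46) = 3.290 × 0.2085 = 0.686.

d_min ≈ 0.69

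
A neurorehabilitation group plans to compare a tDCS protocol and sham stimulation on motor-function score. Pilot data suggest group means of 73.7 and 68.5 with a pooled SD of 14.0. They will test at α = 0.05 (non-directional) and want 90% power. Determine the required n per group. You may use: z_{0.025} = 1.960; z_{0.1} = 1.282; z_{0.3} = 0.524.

Cohen's d = |M₁ − M₂| / SD_pooled = |73.7 − 68.5| / 14.0 = 5.2 / 14.0 = 0.371.
For two independent groups with equal n: n = 2·((z_{α/2} + z_β) / d)².
z_{α/2} + z_β = 1.960 + 1.282 = 3.242.
n = 2 × (3.242 / 0.371)² = 2 × 8.739² = 2 × 76.36 = 152.7.
Round up to the next whole participant.

n = 153 per group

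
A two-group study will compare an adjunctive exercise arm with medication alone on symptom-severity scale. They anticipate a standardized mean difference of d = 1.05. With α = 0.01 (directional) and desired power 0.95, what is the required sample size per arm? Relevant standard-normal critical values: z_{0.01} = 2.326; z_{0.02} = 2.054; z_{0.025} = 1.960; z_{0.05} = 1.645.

For two independent groups with equal n: n = 2·((z_{α} + z_β) / d)².
z_{α} + z_β = 2.326 + 1.645 = 3.971.
n = 2 × (3.971 / 1.05)² = 2 × 3.782² = 2 × 14.30 = 28.6.
Round up to the next whole participant.

n = 29 per group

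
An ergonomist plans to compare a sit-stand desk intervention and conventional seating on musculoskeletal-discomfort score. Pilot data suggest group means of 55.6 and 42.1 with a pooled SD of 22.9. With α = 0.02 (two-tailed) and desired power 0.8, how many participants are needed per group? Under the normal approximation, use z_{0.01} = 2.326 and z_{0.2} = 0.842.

Cohen's d = |M₁ − M₂| / SD_pooled = |55.6 − 42.1| / 22.9 = 13.5 / 22.9 = 0.590.
For two independent groups with equal n: n = 2·((z_{α/2} + z_β) / d)².
z_{α/2} + z_β = 2.326 + 0.842 = 3.168.
n = 2 × (3.168 / 0.590)² = 2 × 5.369² = 2 × 28.83 = 57.7.
Round up to the next whole participant.

n = 58 per group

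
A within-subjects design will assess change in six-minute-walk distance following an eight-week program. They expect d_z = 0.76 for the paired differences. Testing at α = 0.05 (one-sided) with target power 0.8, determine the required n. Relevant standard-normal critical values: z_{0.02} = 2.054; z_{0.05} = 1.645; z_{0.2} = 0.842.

For a paired (one-sample on differences) test: n = ((z_{α} + z_β) / d)².
z_{α} + z_β = 1.645 + 0.842 = 2.487.
n = (2.487 / 0.76)² = 3.272² = 10.71.
Round up.

n = 11 pairs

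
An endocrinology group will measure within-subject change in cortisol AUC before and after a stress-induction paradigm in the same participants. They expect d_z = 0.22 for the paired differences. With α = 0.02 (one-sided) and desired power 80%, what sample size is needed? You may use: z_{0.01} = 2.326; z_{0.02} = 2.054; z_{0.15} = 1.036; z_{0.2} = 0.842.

n = 174 pairs

For a paired (one-sample on differences) test: n = ((z_{α} + z_β) / d)².
z_{α} + z_β = 2.054 + 0.842 = 2.896.
n = (2.896 / 0.22)² = 13.164² = 173.28.
Round up.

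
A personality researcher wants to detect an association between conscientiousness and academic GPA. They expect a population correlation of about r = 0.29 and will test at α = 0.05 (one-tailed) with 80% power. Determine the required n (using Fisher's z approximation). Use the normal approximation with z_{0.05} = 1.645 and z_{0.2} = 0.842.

Fisher's z: C = ½·ln((1+r)/(1−r)) = ½·ln(1.8169) = 0.2986.
n = ((z_{α} + z_β)/C)² + 3.
(1.645 + 0.842) / 0.2986 = 2.487 / 0.2986 = 8.329.
n = 8.329² + 3 = 69.37 + 3 = 72.4.
Round up.

n = 73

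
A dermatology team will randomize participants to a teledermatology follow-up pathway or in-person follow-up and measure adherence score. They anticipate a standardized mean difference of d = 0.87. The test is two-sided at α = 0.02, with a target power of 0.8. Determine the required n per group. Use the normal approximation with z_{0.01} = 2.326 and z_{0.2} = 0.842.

n = 27 per group

For two independent groups with equal n: n = 2·((z_{α/2} + z_β) / d)².
z_{α/2} + z_β = 2.326 + 0.842 = 3.168.
n = 2 × (3.168 / 0.87)² = 2 × 3.641² = 2 × 13.26 = 26.5.
Round up to the next whole participant.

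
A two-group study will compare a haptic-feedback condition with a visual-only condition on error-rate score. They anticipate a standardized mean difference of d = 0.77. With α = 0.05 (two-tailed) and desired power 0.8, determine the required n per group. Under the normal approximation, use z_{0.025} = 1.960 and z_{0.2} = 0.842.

n = 27 per group

For two independent groups with equal n: n = 2·((z_{α/2} + z_β) / d)².
z_{α/2} + z_β = 1.960 + 0.842 = 2.802.
n = 2 × (2.802 / 0.77)² = 2 × 3.639² = 2 × 13.24 = 26.5.
Round up to the next whole participant.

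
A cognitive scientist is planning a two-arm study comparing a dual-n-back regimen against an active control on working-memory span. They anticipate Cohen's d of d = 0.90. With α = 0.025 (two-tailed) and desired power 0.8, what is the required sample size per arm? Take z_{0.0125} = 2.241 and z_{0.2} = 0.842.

n = 24 per group

For two independent groups with equal n: n = 2·((z_{α/2} + z_β) / d)².
z_{α/2} + z_β = 2.241 + 0.842 = 3.083.
n = 2 × (3.083 / 0.90)² = 2 × 3.426² = 2 × 11.73 = 23.5.
Round up to the next whole participant.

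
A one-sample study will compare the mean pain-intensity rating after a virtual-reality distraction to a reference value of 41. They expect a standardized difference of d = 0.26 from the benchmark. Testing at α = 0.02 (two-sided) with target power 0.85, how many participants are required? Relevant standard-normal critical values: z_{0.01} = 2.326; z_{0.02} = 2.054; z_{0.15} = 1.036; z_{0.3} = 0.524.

n = 168

For a one-sample test: n = ((z_{α/2} + z_β) / d)².
z_{α/2} + z_β = 2.326 + 1.036 = 3.362.
n = (3.362 / 0.26)² = 12.931² = 167.20.
Round up.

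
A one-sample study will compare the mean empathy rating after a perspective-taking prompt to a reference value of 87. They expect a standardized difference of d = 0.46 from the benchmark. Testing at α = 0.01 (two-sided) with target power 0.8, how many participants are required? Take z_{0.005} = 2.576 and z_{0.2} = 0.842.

n = 56

For a one-sample test: n = ((z_{α/2} + z_β) / d)².
z_{α/2} + z_β = 2.576 + 0.842 = 3.418.
n = (3.418 / 0.46)² = 7.430² = 55.21.
Round up.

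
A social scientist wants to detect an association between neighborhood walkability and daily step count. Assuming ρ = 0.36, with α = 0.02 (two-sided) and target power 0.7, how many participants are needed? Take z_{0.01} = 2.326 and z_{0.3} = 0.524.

Fisher's z: C = ½·ln((1+r)/(1−r)) = ½·ln(2.1250) = 0.3769.
n = ((z_{α/2} + z_β)/C)² + 3.
(2.326 + 0.524) / 0.3769 = 2.850 / 0.3769 = 7.562.
n = 7.562² + 3 = 57.18 + 3 = 60.2.
Round up.

n = 61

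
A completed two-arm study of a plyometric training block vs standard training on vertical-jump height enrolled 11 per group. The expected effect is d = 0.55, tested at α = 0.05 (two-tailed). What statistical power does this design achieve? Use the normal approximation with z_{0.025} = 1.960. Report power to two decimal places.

For two equal groups, power = Φ(d·√(n/2) − z_{α/2}).
d·√(n/2) = 0.55 × √(11/2) = 0.55 × 2.345 = 1.290.
z_β = 1.290 − 1.960 = -0.670.
Power = Φ(-0.670) = 0.251.

power ≈ 0.25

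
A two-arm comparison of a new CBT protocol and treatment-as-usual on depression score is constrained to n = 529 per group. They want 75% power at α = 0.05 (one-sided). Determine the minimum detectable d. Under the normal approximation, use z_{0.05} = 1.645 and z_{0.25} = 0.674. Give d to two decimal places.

d_min ≈ 0.14

For two independent groups of n = 529 each: d_min = (z_{α} + z_β)·√(2/n).
z-sum = 1.645 + 0.674 = 2.319.
d_min = 2.319 × √(2/529) = 2.319 × 0.0615 = 0.143.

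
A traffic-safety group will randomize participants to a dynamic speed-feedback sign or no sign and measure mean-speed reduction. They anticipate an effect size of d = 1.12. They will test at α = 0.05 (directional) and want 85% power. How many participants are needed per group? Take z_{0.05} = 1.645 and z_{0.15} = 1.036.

For two independent groups with equal n: n = 2·((z_{α} + z_β) / d)².
z_{α} + z_β = 1.645 + 1.036 = 2.681.
n = 2 × (2.681 / 1.12)² = 2 × 2.394² = 2 × 5.73 = 11.5.
Round up to the next whole participant.

n = 12 per group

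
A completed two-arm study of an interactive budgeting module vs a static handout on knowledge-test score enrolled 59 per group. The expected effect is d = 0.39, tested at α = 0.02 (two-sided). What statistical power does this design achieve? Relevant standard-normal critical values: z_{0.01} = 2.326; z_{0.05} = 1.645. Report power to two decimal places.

power ≈ 0.42

For two equal groups, power = Φ(d·√(n/2) − z_{α/2}).
d·√(n/2) = 0.39 × √(59/2) = 0.39 × 5.431 = 2.118.
z_β = 2.118 − 2.326 = -0.208.
Power = Φ(-0.208) = 0.418.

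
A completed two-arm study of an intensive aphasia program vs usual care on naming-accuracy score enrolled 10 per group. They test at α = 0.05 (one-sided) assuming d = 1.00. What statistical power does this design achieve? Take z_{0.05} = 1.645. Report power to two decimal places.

power ≈ 0.72

For two equal groups, power = Φ(d·√(n/2) − z_{α}).
d·√(n/2) = 1.00 × √(10/2) = 1.00 × 2.236 = 2.236.
z_β = 2.236 − 1.645 = 0.591.
Power = Φ(0.591) = 0.723.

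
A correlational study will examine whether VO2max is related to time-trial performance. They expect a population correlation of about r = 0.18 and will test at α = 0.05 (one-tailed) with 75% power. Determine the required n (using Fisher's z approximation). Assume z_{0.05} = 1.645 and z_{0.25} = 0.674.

n = 166

Fisher's z: C = ½·ln((1+r)/(1−r)) = ½·ln(1.4390) = 0.1820.
n = ((z_{α} + z_β)/C)² + 3.
(1.645 + 0.674) / 0.1820 = 2.319 / 0.1820 = 12.742.
n = 12.742² + 3 = 162.35 + 3 = 165.4.
Round up.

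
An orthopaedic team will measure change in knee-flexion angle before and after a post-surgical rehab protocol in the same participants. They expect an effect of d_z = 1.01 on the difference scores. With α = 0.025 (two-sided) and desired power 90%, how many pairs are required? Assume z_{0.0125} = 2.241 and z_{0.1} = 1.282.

n = 13 pairs

For a paired (one-sample on differences) test: n = ((z_{α/2} + z_β) / d)².
z_{α/2} + z_β = 2.241 + 1.282 = 3.523.
n = (3.523 / 1.01)² = 3.488² = 12.17.
Round up.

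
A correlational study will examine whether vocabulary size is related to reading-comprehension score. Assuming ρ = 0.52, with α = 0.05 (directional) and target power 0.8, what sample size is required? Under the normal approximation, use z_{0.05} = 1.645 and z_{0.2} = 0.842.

n = 22

Fisher's z: C = ½·ln((1+r)/(1−r)) = ½·ln(3.1667) = 0.5763.
n = ((z_{α} + z_β)/C)² + 3.
(1.645 + 0.842) / 0.5763 = 2.487 / 0.5763 = 4.315.
n = 4.315² + 3 = 18.62 + 3 = 21.6.
Round up.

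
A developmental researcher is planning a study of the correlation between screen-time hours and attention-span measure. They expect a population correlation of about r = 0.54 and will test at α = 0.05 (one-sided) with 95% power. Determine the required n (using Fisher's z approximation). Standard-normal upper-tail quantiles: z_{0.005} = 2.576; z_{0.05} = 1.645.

n = 33

Fisher's z: C = ½·ln((1+r)/(1−r)) = ½·ln(3.3478) = 0.6042.
n = ((z_{α} + z_β)/C)² + 3.
(1.645 + 1.645) / 0.6042 = 3.290 / 0.6042 = 5.445.
n = 5.445² + 3 = 29.65 + 3 = 32.7.
Round up.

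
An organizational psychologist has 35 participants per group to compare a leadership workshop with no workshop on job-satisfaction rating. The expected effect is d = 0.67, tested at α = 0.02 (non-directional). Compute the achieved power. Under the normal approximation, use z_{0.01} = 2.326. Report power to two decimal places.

For two equal groups, power = Φ(d·√(n/2) − z_{α/2}).
d·√(n/2) = 0.67 × √(35/2) = 0.67 × 4.183 = 2.803.
z_β = 2.803 − 2.326 = 0.477.
Power = Φ(0.477) = 0.683.

power ≈ 0.68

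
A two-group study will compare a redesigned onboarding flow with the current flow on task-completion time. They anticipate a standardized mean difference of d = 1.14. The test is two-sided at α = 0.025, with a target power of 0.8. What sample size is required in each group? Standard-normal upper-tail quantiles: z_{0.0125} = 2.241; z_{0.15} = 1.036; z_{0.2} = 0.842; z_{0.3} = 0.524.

For two independent groups with equal n: n = 2·((z_{α/2} + z_β) / d)².
z_{α/2} + z_β = 2.241 + 0.842 = 3.083.
n = 2 × (3.083 / 1.14)² = 2 × 2.704² = 2 × 7.31 = 14.6.
Round up to the next whole participant.

n = 15 per group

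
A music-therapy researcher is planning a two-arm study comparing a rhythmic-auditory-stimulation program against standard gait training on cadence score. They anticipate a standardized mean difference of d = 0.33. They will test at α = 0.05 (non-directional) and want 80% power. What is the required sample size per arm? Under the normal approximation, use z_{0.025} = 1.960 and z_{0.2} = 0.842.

n = 145 per group

For two independent groups with equal n: n = 2·((z_{α/2} + z_β) / d)².
z_{α/2} + z_β = 1.960 + 0.842 = 2.802.
n = 2 × (2.802 / 0.33)² = 2 × 8.491² = 2 × 72.10 = 144.2.
Round up to the next whole participant.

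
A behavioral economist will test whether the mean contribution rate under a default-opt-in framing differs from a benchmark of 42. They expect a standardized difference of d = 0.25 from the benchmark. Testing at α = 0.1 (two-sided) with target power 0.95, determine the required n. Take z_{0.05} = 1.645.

For a one-sample test: n = ((z_{α/2} + z_β) / d)².
z_{α/2} + z_β = 1.645 + 1.645 = 3.290.
n = (3.290 / 0.25)² = 13.160² = 173.19.
Round up.

n = 174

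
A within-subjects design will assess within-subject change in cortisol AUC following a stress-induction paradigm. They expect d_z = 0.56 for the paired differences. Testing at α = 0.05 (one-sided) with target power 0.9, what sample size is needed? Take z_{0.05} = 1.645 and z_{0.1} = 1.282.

n = 28 pairs

For a paired (one-sample on differences) test: n = ((z_{α} + z_β) / d)².
z_{α} + z_β = 1.645 + 1.282 = 2.927.
n = (2.927 / 0.56)² = 5.227² = 27.32.
Round up.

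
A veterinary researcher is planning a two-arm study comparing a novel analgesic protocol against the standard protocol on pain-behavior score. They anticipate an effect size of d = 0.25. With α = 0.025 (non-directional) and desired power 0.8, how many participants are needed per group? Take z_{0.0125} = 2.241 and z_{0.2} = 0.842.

For two independent groups with equal n: n = 2·((z_{α/2} + z_β) / d)².
z_{α/2} + z_β = 2.241 + 0.842 = 3.083.
n = 2 × (3.083 / 0.25)² = 2 × 12.332² = 2 × 152.08 = 304.2.
Round up to the next whole participant.

n = 305 per group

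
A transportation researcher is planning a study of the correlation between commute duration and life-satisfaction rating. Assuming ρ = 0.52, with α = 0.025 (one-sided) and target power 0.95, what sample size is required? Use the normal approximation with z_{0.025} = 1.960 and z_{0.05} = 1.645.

n = 43

Fisher's z: C = ½·ln((1+r)/(1−r)) = ½·ln(3.1667) = 0.5763.
n = ((z_{α} + z_β)/C)² + 3.
(1.960 + 1.645) / 0.5763 = 3.605 / 0.5763 = 6.255.
n = 6.255² + 3 = 39.13 + 3 = 42.1.
Round up.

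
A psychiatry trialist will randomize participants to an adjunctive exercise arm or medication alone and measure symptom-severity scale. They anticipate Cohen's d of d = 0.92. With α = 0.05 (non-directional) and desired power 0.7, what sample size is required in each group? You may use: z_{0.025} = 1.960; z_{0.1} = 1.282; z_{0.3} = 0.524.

For two independent groups with equal n: n = 2·((z_{α/2} + z_β) / d)².
z_{α/2} + z_β = 1.960 + 0.524 = 2.484.
n = 2 × (2.484 / 0.92)² = 2 × 2.700² = 2 × 7.29 = 14.6.
Round up to the next whole participant.

n = 15 per group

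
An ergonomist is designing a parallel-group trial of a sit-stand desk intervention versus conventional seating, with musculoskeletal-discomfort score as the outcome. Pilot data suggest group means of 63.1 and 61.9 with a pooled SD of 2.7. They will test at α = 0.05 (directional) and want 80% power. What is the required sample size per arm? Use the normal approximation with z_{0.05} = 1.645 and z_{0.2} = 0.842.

Cohen's d = |M₁ − M₂| / SD_pooled = |63.1 − 61.9| / 2.7 = 1.2 / 2.7 = 0.444.
For two independent groups with equal n: n = 2·((z_{α} + z_β) / d)².
z_{α} + z_β = 1.645 + 0.842 = 2.487.
n = 2 × (2.487 / 0.444)² = 2 × 5.601² = 2 × 31.38 = 62.8.
Round up to the next whole participant.

n = 63 per group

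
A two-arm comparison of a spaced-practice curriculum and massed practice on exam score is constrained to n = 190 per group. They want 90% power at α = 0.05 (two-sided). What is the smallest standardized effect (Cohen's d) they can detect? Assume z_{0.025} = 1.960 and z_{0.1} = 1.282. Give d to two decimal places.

For two independent groups of n = 190 each: d_min = (z_{α/2} + z_β)·√(2/n).
z-sum = 1.960 + 1.282 = 3.242.
d_min = 3.242 × √(2/190) = 3.242 × 0.1026 = 0.333.

d_min ≈ 0.33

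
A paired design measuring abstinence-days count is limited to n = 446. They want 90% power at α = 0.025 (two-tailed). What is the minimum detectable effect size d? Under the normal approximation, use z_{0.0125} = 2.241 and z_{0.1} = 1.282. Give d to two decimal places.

d_min ≈ 0.17

For a single sample (or paired design) of n = 446: d_min = (z_{α/2} + z_β)/√n.
z-sum = 2.241 + 1.282 = 3.523.
d_min = 3.523 / √446 = 3.523 / 21.119 = 0.167.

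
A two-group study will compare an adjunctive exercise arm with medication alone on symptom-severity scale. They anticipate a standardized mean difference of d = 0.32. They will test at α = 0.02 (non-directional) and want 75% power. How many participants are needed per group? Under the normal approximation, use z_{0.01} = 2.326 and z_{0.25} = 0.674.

n = 176 per group

For two independent groups with equal n: n = 2·((z_{α/2} + z_β) / d)².
z_{α/2} + z_β = 2.326 + 0.674 = 3.000.
n = 2 × (3.000 / 0.32)² = 2 × 9.375² = 2 × 87.89 = 175.8.
Round up to the next whole participant.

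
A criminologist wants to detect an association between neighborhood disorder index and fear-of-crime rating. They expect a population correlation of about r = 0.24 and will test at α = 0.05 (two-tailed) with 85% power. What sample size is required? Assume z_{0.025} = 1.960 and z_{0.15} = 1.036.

n = 153

Fisher's z: C = ½·ln((1+r)/(1−r)) = ½·ln(1.6316) = 0.2448.
n = ((z_{α/2} + z_β)/C)² + 3.
(1.960 + 1.036) / 0.2448 = 2.996 / 0.2448 = 12.239.
n = 12.239² + 3 = 149.78 + 3 = 152.8.
Round up.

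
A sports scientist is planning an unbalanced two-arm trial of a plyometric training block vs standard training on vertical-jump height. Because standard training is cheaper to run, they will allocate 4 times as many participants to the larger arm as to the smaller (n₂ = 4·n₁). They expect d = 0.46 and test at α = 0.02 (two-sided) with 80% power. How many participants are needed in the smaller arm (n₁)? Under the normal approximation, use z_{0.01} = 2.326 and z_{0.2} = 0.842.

n₁ = 60

With allocation ratio k = n₂/n₁ = 4, Var(x̄₁−x̄₂) = σ²(1/n₁ + 1/(k·n₁)) = σ²·(k+1)/(k·n₁).
So n₁ = (1 + 1/k)·((z_{α/2} + z_β)/d)² = 1.250 × (3.168/0.46)².
n₁ = 1.250 × 47.43 = 59.3.
Round up: n₁ = 60, giving n₂ = 4 × 60 = 240.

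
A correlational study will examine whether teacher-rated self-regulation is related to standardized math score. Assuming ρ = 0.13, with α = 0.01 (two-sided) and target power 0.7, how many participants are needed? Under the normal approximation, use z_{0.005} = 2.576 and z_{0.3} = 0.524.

n = 566

Fisher's z: C = ½·ln((1+r)/(1−r)) = ½·ln(1.2989) = 0.1307.
n = ((z_{α/2} + z_β)/C)² + 3.
(2.576 + 0.524) / 0.1307 = 3.100 / 0.1307 = 23.718.
n = 23.718² + 3 = 562.56 + 3 = 565.6.
Round up.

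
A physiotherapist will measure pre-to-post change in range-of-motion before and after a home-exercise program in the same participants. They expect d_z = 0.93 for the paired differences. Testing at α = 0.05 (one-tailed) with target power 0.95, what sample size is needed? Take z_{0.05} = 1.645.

For a paired (one-sample on differences) test: n = ((z_{α} + z_β) / d)².
z_{α} + z_β = 1.645 + 1.645 = 3.290.
n = (3.290 / 0.93)² = 3.538² = 12.51.
Round up.

n = 13 pairs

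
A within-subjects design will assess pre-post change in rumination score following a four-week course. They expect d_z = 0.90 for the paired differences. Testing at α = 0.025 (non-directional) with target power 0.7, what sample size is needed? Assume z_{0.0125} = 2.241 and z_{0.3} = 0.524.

n = 10 pairs

For a paired (one-sample on differences) test: n = ((z_{α/2} + z_β) / d)².
z_{α/2} + z_β = 2.241 + 0.524 = 2.765.
n = (2.765 / 0.90)² = 3.072² = 9.44.
Round up.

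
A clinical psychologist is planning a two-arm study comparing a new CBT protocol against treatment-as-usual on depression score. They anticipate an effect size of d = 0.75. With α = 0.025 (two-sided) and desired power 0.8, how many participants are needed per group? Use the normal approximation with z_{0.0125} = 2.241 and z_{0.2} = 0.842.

n = 34 per group

For two independent groups with equal n: n = 2·((z_{α/2} + z_β) / d)².
z_{α/2} + z_β = 2.241 + 0.842 = 3.083.
n = 2 × (3.083 / 0.75)² = 2 × 4.111² = 2 × 16.90 = 33.8.
Round up to the next whole participant.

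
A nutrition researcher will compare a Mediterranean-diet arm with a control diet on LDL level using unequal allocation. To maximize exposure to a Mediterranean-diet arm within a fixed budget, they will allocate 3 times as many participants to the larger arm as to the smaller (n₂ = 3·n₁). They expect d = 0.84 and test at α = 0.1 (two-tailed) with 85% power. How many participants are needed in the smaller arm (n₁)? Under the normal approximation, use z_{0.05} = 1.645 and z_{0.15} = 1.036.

With allocation ratio k = n₂/n₁ = 3, Var(x̄₁−x̄₂) = σ²(1/n₁ + 1/(k·n₁)) = σ²·(k+1)/(k·n₁).
So n₁ = (1 + 1/k)·((z_{α/2} + z_β)/d)² = 1.333 × (2.681/0.84)².
n₁ = 1.333 × 10.19 = 13.6.
Round up: n₁ = 14, giving n₂ = 3 × 14 = 42.

n₁ = 14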